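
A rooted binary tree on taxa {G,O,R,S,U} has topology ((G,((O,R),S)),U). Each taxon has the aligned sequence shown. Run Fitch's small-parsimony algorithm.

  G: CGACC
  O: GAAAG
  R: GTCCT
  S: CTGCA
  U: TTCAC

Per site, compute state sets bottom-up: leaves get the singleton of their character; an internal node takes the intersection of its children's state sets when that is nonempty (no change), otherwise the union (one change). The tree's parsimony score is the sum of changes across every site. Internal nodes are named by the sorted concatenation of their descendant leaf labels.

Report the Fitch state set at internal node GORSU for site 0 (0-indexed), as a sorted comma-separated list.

C,T

[col 0] OR: children O:{G}, R:{G} ∩→ {G}; cost 0
[col 0] ORS: children OR:{G}, S:{C} ∪→ {C,G}; cost 1
[col 0] GORS: children G:{C}, ORS:{C,G} ∩→ {C}; cost 0
[col 0] GORSU: children GORS:{C}, U:{T} ∪→ {C,T}; cost 1
[col 1] OR: children O:{A}, R:{T} ∪→ {A,T}; cost 1
[col 1] ORS: children OR:{A,T}, S:{T} ∩→ {T}; cost 0
[col 1] GORS: children G:{G}, ORS:{T} ∪→ {G,T}; cost 1
[col 1] GORSU: children GORS:{G,T}, U:{T} ∩→ {T}; cost 0
[col 2] OR: children O:{A}, R:{C} ∪→ {A,C}; cost 1
[col 2] ORS: children OR:{A,C}, S:{G} ∪→ {A,C,G}; cost 1
[col 2] GORS: children G:{A}, ORS:{A,C,G} ∩→ {A}; cost 0
[col 2] GORSU: children GORS:{A}, U:{C} ∪→ {A,C}; cost 1
[col 3] OR: children O:{A}, R:{C} ∪→ {A,C}; cost 1
[col 3] ORS: children OR:{A,C}, S:{C} ∩→ {C}; cost 0
[col 3] GORS: children G:{C}, ORS:{C} ∩→ {C}; cost 0
[col 3] GORSU: children GORS:{C}, U:{A} ∪→ {A,C}; cost 1
[col 4] OR: children O:{G}, R:{T} ∪→ {G,T}; cost 1
[col 4] ORS: children OR:{G,T}, S:{A} ∪→ {A,G,T}; cost 1
[col 4] GORS: children G:{C}, ORS:{A,G,T} ∪→ {A,C,G,T}; cost 1
[col 4] GORSU: children GORS:{A,C,G,T}, U:{C} ∩→ {C}; cost 0
per-site changes: [2, 2, 3, 2, 3]; total = 12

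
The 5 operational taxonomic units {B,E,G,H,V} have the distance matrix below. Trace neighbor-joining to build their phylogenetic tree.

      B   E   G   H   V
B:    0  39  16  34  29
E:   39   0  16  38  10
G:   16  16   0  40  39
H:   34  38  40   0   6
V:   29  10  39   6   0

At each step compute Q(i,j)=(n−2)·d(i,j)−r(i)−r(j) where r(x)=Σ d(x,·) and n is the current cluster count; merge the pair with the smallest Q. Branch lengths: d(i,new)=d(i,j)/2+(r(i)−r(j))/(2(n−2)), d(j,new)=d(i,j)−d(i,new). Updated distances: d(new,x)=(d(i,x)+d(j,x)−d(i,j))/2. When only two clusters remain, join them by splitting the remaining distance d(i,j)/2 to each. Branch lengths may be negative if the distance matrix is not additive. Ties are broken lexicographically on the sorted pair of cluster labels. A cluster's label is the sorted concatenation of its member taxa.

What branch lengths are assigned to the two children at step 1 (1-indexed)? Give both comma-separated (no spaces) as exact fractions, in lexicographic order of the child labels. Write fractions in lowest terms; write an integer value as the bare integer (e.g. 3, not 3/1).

26/3,-8/3

iteration 1: select H,V (d=6, Q=-184); attach at lengths (26/3, -8/3); label the merged cluster HV
  updated: d(B,HV)=57/2, d(E,HV)=21, d(G,HV)=73/2
iteration 2: select B,G (d=16, Q=-120); attach at lengths (47/4, 17/4); label the merged cluster BG
  updated: d(BG,E)=39/2, d(BG,HV)=49/2
iteration 3: select BG,E (d=39/2, Q=-65); attach at lengths (23/2, 8); label the merged cluster BEG
  updated: d(BEG,HV)=13
iteration 4: select BEG,HV (d=13); attach at lengths (13/2, 13/2); label the merged cluster BEGHV
final tree: (((B:47/4,G:17/4):23/2,E:8):13/2,(H:26/3,V:-8/3):13/2)
total length: 109/2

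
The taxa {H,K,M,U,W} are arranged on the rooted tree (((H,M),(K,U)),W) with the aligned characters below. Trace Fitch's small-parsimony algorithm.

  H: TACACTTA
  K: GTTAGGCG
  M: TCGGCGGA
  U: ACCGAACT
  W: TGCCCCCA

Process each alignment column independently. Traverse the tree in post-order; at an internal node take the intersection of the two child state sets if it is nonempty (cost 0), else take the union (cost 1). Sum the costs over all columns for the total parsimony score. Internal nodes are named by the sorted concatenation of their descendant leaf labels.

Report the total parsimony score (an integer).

19

HM@0: {T} ∩ {T} = {T} (intersection, +0)
KU@0: {G} ∪ {A} = {A,G} (union, +1)
HKMU@0: {T} ∪ {A,G} = {A,G,T} (union, +1)
HKMUW@0: {A,G,T} ∩ {T} = {T} (intersection, +0)
HM@1: {A} ∪ {C} = {A,C} (union, +1)
KU@1: {T} ∪ {C} = {C,T} (union, +1)
HKMU@1: {A,C} ∩ {C,T} = {C} (intersection, +0)
HKMUW@1: {C} ∪ {G} = {C,G} (union, +1)
HM@2: {C} ∪ {G} = {C,G} (union, +1)
KU@2: {T} ∪ {C} = {C,T} (union, +1)
HKMU@2: {C,G} ∩ {C,T} = {C} (intersection, +0)
HKMUW@2: {C} ∩ {C} = {C} (intersection, +0)
HM@3: {A} ∪ {G} = {A,G} (union, +1)
KU@3: {A} ∪ {G} = {A,G} (union, +1)
HKMU@3: {A,G} ∩ {A,G} = {A,G} (intersection, +0)
HKMUW@3: {A,G} ∪ {C} = {A,C,G} (union, +1)
HM@4: {C} ∩ {C} = {C} (intersection, +0)
KU@4: {G} ∪ {A} = {A,G} (union, +1)
HKMU@4: {C} ∪ {A,G} = {A,C,G} (union, +1)
HKMUW@4: {A,C,G} ∩ {C} = {C} (intersection, +0)
HM@5: {T} ∪ {G} = {G,T} (union, +1)
KU@5: {G} ∪ {A} = {A,G} (union, +1)
HKMU@5: {G,T} ∩ {A,G} = {G} (intersection, +0)
HKMUW@5: {G} ∪ {C} = {C,G} (union, +1)
HM@6: {T} ∪ {G} = {G,T} (union, +1)
KU@6: {C} ∩ {C} = {C} (intersection, +0)
HKMU@6: {G,T} ∪ {C} = {C,G,T} (union, +1)
HKMUW@6: {C,G,T} ∩ {C} = {C} (intersection, +0)
HM@7: {A} ∩ {A} = {A} (intersection, +0)
KU@7: {G} ∪ {T} = {G,T} (union, +1)
HKMU@7: {A} ∪ {G,T} = {A,G,T} (union, +1)
HKMUW@7: {A,G,T} ∩ {A} = {A} (intersection, +0)
per-site changes: [2, 3, 2, 3, 2, 3, 2, 2]; total = 19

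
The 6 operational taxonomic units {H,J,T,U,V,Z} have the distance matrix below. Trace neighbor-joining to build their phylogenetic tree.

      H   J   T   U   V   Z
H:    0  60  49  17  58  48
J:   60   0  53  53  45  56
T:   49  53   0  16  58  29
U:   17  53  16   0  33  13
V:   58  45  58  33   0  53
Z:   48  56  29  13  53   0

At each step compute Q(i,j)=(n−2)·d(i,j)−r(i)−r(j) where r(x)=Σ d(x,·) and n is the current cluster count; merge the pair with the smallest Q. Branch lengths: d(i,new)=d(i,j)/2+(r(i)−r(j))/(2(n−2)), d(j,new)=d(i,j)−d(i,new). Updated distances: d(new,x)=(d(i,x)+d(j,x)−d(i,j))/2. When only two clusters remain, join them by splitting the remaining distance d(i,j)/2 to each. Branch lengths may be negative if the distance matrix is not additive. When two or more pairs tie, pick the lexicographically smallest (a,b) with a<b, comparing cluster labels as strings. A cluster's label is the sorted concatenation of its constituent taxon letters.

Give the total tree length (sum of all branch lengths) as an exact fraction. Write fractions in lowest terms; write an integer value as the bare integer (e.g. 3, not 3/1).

1. join J+V (d=45, Q=-334) ⇒ JV; edges |J|=25, |V|=20
  updated: d(H,JV)=73/2, d(JV,T)=33, d(JV,U)=41/2, d(JV,Z)=32
2. join H+U (d=17, Q=-166) ⇒ HU; edges |H|=45/2, |U|=-11/2
  updated: d(HU,JV)=20, d(HU,T)=24, d(HU,Z)=22
3. join HU+JV (d=20, Q=-111) ⇒ HJUV; edges |HU|=21/4, |JV|=59/4
  updated: d(HJUV,T)=37/2, d(HJUV,Z)=17
4. join HJUV+T (d=37/2, Q=-129/2) ⇒ HJTUV; edges |HJUV|=13/4, |T|=61/4
  updated: d(HJTUV,Z)=55/4
5. join HJTUV+Z (d=55/4) ⇒ HJTUVZ; edges |HJTUV|=55/8, |Z|=55/8
final tree: ((((H:45/2,U:-11/2):21/4,(J:25,V:20):59/4):13/4,T:61/4):55/8,Z:55/8)
total length: 457/4

457/4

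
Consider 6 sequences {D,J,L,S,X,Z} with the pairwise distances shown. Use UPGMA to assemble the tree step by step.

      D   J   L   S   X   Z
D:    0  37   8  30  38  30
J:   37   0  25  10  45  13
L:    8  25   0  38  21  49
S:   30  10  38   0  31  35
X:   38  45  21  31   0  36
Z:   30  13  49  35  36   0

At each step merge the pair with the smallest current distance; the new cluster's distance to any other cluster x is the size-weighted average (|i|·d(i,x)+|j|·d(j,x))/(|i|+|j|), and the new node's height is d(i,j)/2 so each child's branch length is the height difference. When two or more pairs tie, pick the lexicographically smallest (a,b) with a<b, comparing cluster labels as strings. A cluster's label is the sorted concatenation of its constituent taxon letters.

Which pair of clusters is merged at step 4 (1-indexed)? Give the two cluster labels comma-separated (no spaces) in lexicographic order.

DL,X

1. join D+L (d=8) ⇒ DL; edges |D|=4, |L|=4
  updated: d(DL,J)=31, d(DL,S)=34, d(DL,X)=59/2, d(DL,Z)=79/2
2. join J+S (d=10) ⇒ JS; edges |J|=5, |S|=5
  updated: d(DL,JS)=65/2, d(JS,X)=38, d(JS,Z)=24
3. join JS+Z (d=24) ⇒ JSZ; edges |JS|=7, |Z|=12
  updated: d(DL,JSZ)=209/6, d(JSZ,X)=112/3
4. join DL+X (d=59/2) ⇒ DLX; edges |DL|=43/4, |X|=59/4
  updated: d(DLX,JSZ)=107/3
5. join DLX+JSZ (d=107/3) ⇒ DJLSXZ; edges |DLX|=37/12, |JSZ|=35/6
final tree: (((D:4,L:4):43/4,X:59/4):37/12,((J:5,S:5):7,Z:12):35/6)
total length: 857/12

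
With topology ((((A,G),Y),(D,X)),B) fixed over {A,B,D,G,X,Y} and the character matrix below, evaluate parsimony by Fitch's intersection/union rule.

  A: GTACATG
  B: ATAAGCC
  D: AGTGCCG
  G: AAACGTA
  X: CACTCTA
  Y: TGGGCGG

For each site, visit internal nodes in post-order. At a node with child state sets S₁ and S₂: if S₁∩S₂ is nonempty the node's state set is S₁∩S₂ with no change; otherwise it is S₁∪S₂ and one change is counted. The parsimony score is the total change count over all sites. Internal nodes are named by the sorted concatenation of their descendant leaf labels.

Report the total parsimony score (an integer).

[col 0] AG: children A:{G}, G:{A} ∪→ {A,G}; cost 1
[col 0] AGY: children AG:{A,G}, Y:{T} ∪→ {A,G,T}; cost 1
[col 0] DX: children D:{A}, X:{C} ∪→ {A,C}; cost 1
[col 0] ADGXY: children AGY:{A,G,T}, DX:{A,C} ∩→ {A}; cost 0
[col 0] ABDGXY: children ADGXY:{A}, B:{A} ∩→ {A}; cost 0
[col 1] AG: children A:{T}, G:{A} ∪→ {A,T}; cost 1
[col 1] AGY: children AG:{A,T}, Y:{G} ∪→ {A,G,T}; cost 1
[col 1] DX: children D:{G}, X:{A} ∪→ {A,G}; cost 1
[col 1] ADGXY: children AGY:{A,G,T}, DX:{A,G} ∩→ {A,G}; cost 0
[col 1] ABDGXY: children ADGXY:{A,G}, B:{T} ∪→ {A,G,T}; cost 1
[col 2] AG: children A:{A}, G:{A} ∩→ {A}; cost 0
[col 2] AGY: children AG:{A}, Y:{G} ∪→ {A,G}; cost 1
[col 2] DX: children D:{T}, X:{C} ∪→ {C,T}; cost 1
[col 2] ADGXY: children AGY:{A,G}, DX:{C,T} ∪→ {A,C,G,T}; cost 1
[col 2] ABDGXY: children ADGXY:{A,C,G,T}, B:{A} ∩→ {A}; cost 0
[col 3] AG: children A:{C}, G:{C} ∩→ {C}; cost 0
[col 3] AGY: children AG:{C}, Y:{G} ∪→ {C,G}; cost 1
[col 3] DX: children D:{G}, X:{T} ∪→ {G,T}; cost 1
[col 3] ADGXY: children AGY:{C,G}, DX:{G,T} ∩→ {G}; cost 0
[col 3] ABDGXY: children ADGXY:{G}, B:{A} ∪→ {A,G}; cost 1
[col 4] AG: children A:{A}, G:{G} ∪→ {A,G}; cost 1
[col 4] AGY: children AG:{A,G}, Y:{C} ∪→ {A,C,G}; cost 1
[col 4] DX: children D:{C}, X:{C} ∩→ {C}; cost 0
[col 4] ADGXY: children AGY:{A,C,G}, DX:{C} ∩→ {C}; cost 0
[col 4] ABDGXY: children ADGXY:{C}, B:{G} ∪→ {C,G}; cost 1
[col 5] AG: children A:{T}, G:{T} ∩→ {T}; cost 0
[col 5] AGY: children AG:{T}, Y:{G} ∪→ {G,T}; cost 1
[col 5] DX: children D:{C}, X:{T} ∪→ {C,T}; cost 1
[col 5] ADGXY: children AGY:{G,T}, DX:{C,T} ∩→ {T}; cost 0
[col 5] ABDGXY: children ADGXY:{T}, B:{C} ∪→ {C,T}; cost 1
[col 6] AG: children A:{G}, G:{A} ∪→ {A,G}; cost 1
[col 6] AGY: children AG:{A,G}, Y:{G} ∩→ {G}; cost 0
[col 6] DX: children D:{G}, X:{A} ∪→ {A,G}; cost 1
[col 6] ADGXY: children AGY:{G}, DX:{A,G} ∩→ {G}; cost 0
[col 6] ABDGXY: children ADGXY:{G}, B:{C} ∪→ {C,G}; cost 1
per-site changes: [3, 4, 3, 3, 3, 3, 3]; total = 22

22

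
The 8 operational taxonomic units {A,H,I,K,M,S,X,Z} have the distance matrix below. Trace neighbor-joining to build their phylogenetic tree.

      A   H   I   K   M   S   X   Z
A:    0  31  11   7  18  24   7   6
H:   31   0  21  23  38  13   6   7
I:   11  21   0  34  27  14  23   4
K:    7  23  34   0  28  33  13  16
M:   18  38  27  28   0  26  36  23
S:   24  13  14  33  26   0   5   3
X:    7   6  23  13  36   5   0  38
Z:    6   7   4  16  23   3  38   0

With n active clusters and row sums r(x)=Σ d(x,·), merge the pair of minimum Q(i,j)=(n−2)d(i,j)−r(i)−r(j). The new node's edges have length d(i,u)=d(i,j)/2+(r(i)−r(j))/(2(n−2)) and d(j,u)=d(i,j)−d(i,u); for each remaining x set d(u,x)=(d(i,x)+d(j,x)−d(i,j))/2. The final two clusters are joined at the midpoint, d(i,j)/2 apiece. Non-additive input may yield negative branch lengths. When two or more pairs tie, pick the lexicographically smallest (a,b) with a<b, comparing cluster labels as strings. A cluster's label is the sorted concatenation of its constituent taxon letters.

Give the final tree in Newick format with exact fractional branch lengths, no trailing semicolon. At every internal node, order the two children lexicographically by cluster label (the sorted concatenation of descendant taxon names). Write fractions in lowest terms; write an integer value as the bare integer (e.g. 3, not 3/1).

(((((A:-19/8,K:75/8):47/12,M:187/12):5,((H:47/12,X:25/12):67/20,S:53/20):13/2):19/8,I:21/4):-5/8,Z:-5/8)

iteration 1: select H,X (d=6, Q=-231); attach at lengths (47/12, 25/12); label the merged cluster HX
  updated: d(A,HX)=16, d(HX,I)=19, d(HX,K)=15, d(HX,M)=34, d(HX,S)=6, d(HX,Z)=39/2
iteration 2: select HX,S (d=6, Q=-371/2); attach at lengths (67/20, 53/20); label the merged cluster HSX
  updated: d(A,HSX)=17, d(HSX,I)=27/2, d(HSX,K)=21, d(HSX,M)=27, d(HSX,Z)=33/4
iteration 3: select A,K (d=7, Q=-137); attach at lengths (-19/8, 75/8); label the merged cluster AK
  updated: d(AK,HSX)=31/2, d(AK,I)=19, d(AK,M)=39/2, d(AK,Z)=15/2
iteration 4: select AK,M (d=39/2, Q=-199/2); attach at lengths (47/12, 187/12); label the merged cluster AKM
  updated: d(AKM,HSX)=23/2, d(AKM,I)=53/4, d(AKM,Z)=11/2
iteration 5: select AKM,HSX (d=23/2, Q=-81/2); attach at lengths (5, 13/2); label the merged cluster AHKMSX
  updated: d(AHKMSX,I)=61/8, d(AHKMSX,Z)=9/8
iteration 6: select AHKMSX,I (d=61/8, Q=-51/4); attach at lengths (19/8, 21/4); label the merged cluster AHIKMSX
  updated: d(AHIKMSX,Z)=-5/4
iteration 7: select AHIKMSX,Z (d=-5/4); attach at lengths (-5/8, -5/8); label the merged cluster AHIKMSXZ
final tree: (((((A:-19/8,K:75/8):47/12,M:187/12):5,((H:47/12,X:25/12):67/20,S:53/20):13/2):19/8,I:21/4):-5/8,Z:-5/8)
total length: 451/8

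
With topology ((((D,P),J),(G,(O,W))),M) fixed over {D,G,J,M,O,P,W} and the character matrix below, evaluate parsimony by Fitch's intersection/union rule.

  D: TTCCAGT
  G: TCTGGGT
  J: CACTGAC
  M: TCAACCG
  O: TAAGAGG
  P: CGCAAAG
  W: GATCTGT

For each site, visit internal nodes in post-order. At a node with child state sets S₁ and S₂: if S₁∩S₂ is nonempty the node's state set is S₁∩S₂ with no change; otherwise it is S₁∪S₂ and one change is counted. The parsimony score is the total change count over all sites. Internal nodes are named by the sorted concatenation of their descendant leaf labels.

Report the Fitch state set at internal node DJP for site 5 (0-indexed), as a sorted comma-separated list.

A

DP@0: {T} ∪ {C} = {C,T} (union, +1)
DJP@0: {C,T} ∩ {C} = {C} (intersection, +0)
OW@0: {T} ∪ {G} = {G,T} (union, +1)
GOW@0: {T} ∩ {G,T} = {T} (intersection, +0)
DGJOPW@0: {C} ∪ {T} = {C,T} (union, +1)
DGJMOPW@0: {C,T} ∩ {T} = {T} (intersection, +0)
DP@1: {T} ∪ {G} = {G,T} (union, +1)
DJP@1: {G,T} ∪ {A} = {A,G,T} (union, +1)
OW@1: {A} ∩ {A} = {A} (intersection, +0)
GOW@1: {C} ∪ {A} = {A,C} (union, +1)
DGJOPW@1: {A,G,T} ∩ {A,C} = {A} (intersection, +0)
DGJMOPW@1: {A} ∪ {C} = {A,C} (union, +1)
DP@2: {C} ∩ {C} = {C} (intersection, +0)
DJP@2: {C} ∩ {C} = {C} (intersection, +0)
OW@2: {A} ∪ {T} = {A,T} (union, +1)
GOW@2: {T} ∩ {A,T} = {T} (intersection, +0)
DGJOPW@2: {C} ∪ {T} = {C,T} (union, +1)
DGJMOPW@2: {C,T} ∪ {A} = {A,C,T} (union, +1)
DP@3: {C} ∪ {A} = {A,C} (union, +1)
DJP@3: {A,C} ∪ {T} = {A,C,T} (union, +1)
OW@3: {G} ∪ {C} = {C,G} (union, +1)
GOW@3: {G} ∩ {C,G} = {G} (intersection, +0)
DGJOPW@3: {A,C,T} ∪ {G} = {A,C,G,T} (union, +1)
DGJMOPW@3: {A,C,G,T} ∩ {A} = {A} (intersection, +0)
DP@4: {A} ∩ {A} = {A} (intersection, +0)
DJP@4: {A} ∪ {G} = {A,G} (union, +1)
OW@4: {A} ∪ {T} = {A,T} (union, +1)
GOW@4: {G} ∪ {A,T} = {A,G,T} (union, +1)
DGJOPW@4: {A,G} ∩ {A,G,T} = {A,G} (intersection, +0)
DGJMOPW@4: {A,G} ∪ {C} = {A,C,G} (union, +1)
DP@5: {G} ∪ {A} = {A,G} (union, +1)
DJP@5: {A,G} ∩ {A} = {A} (intersection, +0)
OW@5: {G} ∩ {G} = {G} (intersection, +0)
GOW@5: {G} ∩ {G} = {G} (intersection, +0)
DGJOPW@5: {A} ∪ {G} = {A,G} (union, +1)
DGJMOPW@5: {A,G} ∪ {C} = {A,C,G} (union, +1)
DP@6: {T} ∪ {G} = {G,T} (union, +1)
DJP@6: {G,T} ∪ {C} = {C,G,T} (union, +1)
OW@6: {G} ∪ {T} = {G,T} (union, +1)
GOW@6: {T} ∩ {G,T} = {T} (intersection, +0)
DGJOPW@6: {C,G,T} ∩ {T} = {T} (intersection, +0)
DGJMOPW@6: {T} ∪ {G} = {G,T} (union, +1)
per-site changes: [3, 4, 3, 4, 4, 3, 4]; total = 25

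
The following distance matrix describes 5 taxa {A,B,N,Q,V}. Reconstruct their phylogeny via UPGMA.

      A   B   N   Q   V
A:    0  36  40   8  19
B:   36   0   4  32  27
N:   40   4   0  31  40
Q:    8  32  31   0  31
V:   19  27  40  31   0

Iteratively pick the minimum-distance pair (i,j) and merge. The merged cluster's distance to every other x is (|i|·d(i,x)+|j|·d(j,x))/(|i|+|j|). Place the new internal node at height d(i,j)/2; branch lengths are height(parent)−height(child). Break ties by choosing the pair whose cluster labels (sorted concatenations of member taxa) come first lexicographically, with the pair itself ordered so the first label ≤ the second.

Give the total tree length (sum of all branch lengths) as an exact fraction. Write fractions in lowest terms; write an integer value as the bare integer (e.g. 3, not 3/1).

iteration 1: select B,N (d=4); attach at lengths (2, 2); label the merged cluster BN
  updated: d(A,BN)=38, d(BN,Q)=63/2, d(BN,V)=67/2
iteration 2: select A,Q (d=8); attach at lengths (4, 4); label the merged cluster AQ
  updated: d(AQ,BN)=139/4, d(AQ,V)=25
iteration 3: select AQ,V (d=25); attach at lengths (17/2, 25/2); label the merged cluster AQV
  updated: d(AQV,BN)=103/3
iteration 4: select AQV,BN (d=103/3); attach at lengths (14/3, 91/6); label the merged cluster ABNQV
final tree: (((A:4,Q:4):17/2,V:25/2):14/3,(B:2,N:2):91/6)
total length: 317/6

317/6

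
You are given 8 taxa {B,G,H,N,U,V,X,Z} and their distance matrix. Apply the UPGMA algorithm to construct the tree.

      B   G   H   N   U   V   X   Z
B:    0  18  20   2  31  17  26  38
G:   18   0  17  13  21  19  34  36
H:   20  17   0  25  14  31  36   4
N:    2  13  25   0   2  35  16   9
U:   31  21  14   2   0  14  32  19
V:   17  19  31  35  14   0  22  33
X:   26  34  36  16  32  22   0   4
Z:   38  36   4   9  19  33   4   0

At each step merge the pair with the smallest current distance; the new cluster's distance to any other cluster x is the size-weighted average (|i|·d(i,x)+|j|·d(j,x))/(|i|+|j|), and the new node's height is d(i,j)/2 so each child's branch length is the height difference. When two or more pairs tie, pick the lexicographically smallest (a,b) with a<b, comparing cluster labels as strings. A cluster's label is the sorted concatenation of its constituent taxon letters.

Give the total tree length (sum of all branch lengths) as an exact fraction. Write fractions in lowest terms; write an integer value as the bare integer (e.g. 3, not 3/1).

1889/30

1. join B+N (d=2) ⇒ BN; edges |B|=1, |N|=1
  updated: d(BN,G)=31/2, d(BN,H)=45/2, d(BN,U)=33/2, d(BN,V)=26, d(BN,X)=21, d(BN,Z)=47/2
2. join H+Z (d=4) ⇒ HZ; edges |H|=2, |Z|=2
  updated: d(BN,HZ)=23, d(G,HZ)=53/2, d(HZ,U)=33/2, d(HZ,V)=32, d(HZ,X)=20
3. join U+V (d=14) ⇒ UV; edges |U|=7, |V|=7
  updated: d(BN,UV)=85/4, d(G,UV)=20, d(HZ,UV)=97/4, d(UV,X)=27
4. join BN+G (d=31/2) ⇒ BGN; edges |BN|=27/4, |G|=31/4
  updated: d(BGN,HZ)=145/6, d(BGN,UV)=125/6, d(BGN,X)=76/3
5. join HZ+X (d=20) ⇒ HXZ; edges |HZ|=8, |X|=10
  updated: d(BGN,HXZ)=221/9, d(HXZ,UV)=151/6
6. join BGN+UV (d=125/6) ⇒ BGNUV; edges |BGN|=8/3, |UV|=41/12
  updated: d(BGNUV,HXZ)=124/5
7. join BGNUV+HXZ (d=124/5) ⇒ BGHNUVXZ; edges |BGNUV|=119/60, |HXZ|=12/5
final tree: ((((B:1,N:1):27/4,G:31/4):8/3,(U:7,V:7):41/12):119/60,((H:2,Z:2):8,X:10):12/5)
total length: 1889/30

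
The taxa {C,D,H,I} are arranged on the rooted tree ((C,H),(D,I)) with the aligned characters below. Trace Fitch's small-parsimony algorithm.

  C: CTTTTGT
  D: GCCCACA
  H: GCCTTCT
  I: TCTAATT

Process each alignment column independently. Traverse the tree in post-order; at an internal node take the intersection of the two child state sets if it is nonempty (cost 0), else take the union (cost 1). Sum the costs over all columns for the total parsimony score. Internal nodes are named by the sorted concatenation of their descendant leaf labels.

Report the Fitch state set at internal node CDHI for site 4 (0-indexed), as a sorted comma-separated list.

A,T

[col 0] CH: children C:{C}, H:{G} ∪→ {C,G}; cost 1
[col 0] DI: children D:{G}, I:{T} ∪→ {G,T}; cost 1
[col 0] CDHI: children CH:{C,G}, DI:{G,T} ∩→ {G}; cost 0
[col 1] CH: children C:{T}, H:{C} ∪→ {C,T}; cost 1
[col 1] DI: children D:{C}, I:{C} ∩→ {C}; cost 0
[col 1] CDHI: children CH:{C,T}, DI:{C} ∩→ {C}; cost 0
[col 2] CH: children C:{T}, H:{C} ∪→ {C,T}; cost 1
[col 2] DI: children D:{C}, I:{T} ∪→ {C,T}; cost 1
[col 2] CDHI: children CH:{C,T}, DI:{C,T} ∩→ {C,T}; cost 0
[col 3] CH: children C:{T}, H:{T} ∩→ {T}; cost 0
[col 3] DI: children D:{C}, I:{A} ∪→ {A,C}; cost 1
[col 3] CDHI: children CH:{T}, DI:{A,C} ∪→ {A,C,T}; cost 1
[col 4] CH: children C:{T}, H:{T} ∩→ {T}; cost 0
[col 4] DI: children D:{A}, I:{A} ∩→ {A}; cost 0
[col 4] CDHI: children CH:{T}, DI:{A} ∪→ {A,T}; cost 1
[col 5] CH: children C:{G}, H:{C} ∪→ {C,G}; cost 1
[col 5] DI: children D:{C}, I:{T} ∪→ {C,T}; cost 1
[col 5] CDHI: children CH:{C,G}, DI:{C,T} ∩→ {C}; cost 0
[col 6] CH: children C:{T}, H:{T} ∩→ {T}; cost 0
[col 6] DI: children D:{A}, I:{T} ∪→ {A,T}; cost 1
[col 6] CDHI: children CH:{T}, DI:{A,T} ∩→ {T}; cost 0
per-site changes: [2, 1, 2, 2, 1, 2, 1]; total = 11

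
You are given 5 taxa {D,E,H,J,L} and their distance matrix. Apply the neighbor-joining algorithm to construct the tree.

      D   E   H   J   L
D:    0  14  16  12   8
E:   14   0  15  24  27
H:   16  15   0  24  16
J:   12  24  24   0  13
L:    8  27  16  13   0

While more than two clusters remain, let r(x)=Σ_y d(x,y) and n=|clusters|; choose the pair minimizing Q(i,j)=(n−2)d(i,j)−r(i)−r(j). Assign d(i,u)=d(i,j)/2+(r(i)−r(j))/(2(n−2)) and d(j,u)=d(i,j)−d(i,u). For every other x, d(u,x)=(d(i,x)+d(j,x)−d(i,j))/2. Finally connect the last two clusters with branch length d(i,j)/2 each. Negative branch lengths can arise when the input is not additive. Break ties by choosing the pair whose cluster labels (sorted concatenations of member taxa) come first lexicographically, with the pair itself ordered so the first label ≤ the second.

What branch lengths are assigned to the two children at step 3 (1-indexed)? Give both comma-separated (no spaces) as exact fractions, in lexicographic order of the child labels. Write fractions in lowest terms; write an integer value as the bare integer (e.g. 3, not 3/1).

1. join E+H (d=15, Q=-106) ⇒ EH; edges |E|=9, |H|=6
  updated: d(D,EH)=15/2, d(EH,J)=33/2, d(EH,L)=14
2. join D+EH (d=15/2, Q=-101/2) ⇒ DEH; edges |D|=9/8, |EH|=51/8
  updated: d(DEH,J)=21/2, d(DEH,L)=29/4
3. join DEH+J (d=21/2, Q=-123/4) ⇒ DEHJ; edges |DEH|=19/8, |J|=65/8
  updated: d(DEHJ,L)=39/8
4. join DEHJ+L (d=39/8) ⇒ DEHJL; edges |DEHJ|=39/16, |L|=39/16
final tree: (((D:9/8,(E:9,H:6):51/8):19/8,J:65/8):39/16,L:39/16)
total length: 303/8

19/8,65/8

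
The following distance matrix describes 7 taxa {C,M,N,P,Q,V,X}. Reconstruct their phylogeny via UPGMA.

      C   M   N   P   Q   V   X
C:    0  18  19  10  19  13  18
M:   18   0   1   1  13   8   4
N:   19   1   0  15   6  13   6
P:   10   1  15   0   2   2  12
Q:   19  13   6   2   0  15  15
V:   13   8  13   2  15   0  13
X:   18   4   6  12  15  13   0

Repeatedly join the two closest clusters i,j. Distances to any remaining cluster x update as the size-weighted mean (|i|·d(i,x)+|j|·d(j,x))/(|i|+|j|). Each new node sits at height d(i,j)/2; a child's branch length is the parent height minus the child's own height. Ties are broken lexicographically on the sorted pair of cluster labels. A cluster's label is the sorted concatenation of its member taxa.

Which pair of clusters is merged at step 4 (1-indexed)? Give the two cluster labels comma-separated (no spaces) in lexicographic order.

PQ,V

iteration 1: select M,N (d=1); attach at lengths (1/2, 1/2); label the merged cluster MN
  updated: d(C,MN)=37/2, d(MN,P)=8, d(MN,Q)=19/2, d(MN,V)=21/2, d(MN,X)=5
iteration 2: select P,Q (d=2); attach at lengths (1, 1); label the merged cluster PQ
  updated: d(C,PQ)=29/2, d(MN,PQ)=35/4, d(PQ,V)=17/2, d(PQ,X)=27/2
iteration 3: select MN,X (d=5); attach at lengths (2, 5/2); label the merged cluster MNX
  updated: d(C,MNX)=55/3, d(MNX,PQ)=31/3, d(MNX,V)=34/3
iteration 4: select PQ,V (d=17/2); attach at lengths (13/4, 17/4); label the merged cluster PQV
  updated: d(C,PQV)=14, d(MNX,PQV)=32/3
iteration 5: select MNX,PQV (d=32/3); attach at lengths (17/6, 13/12); label the merged cluster MNPQVX
  updated: d(C,MNPQVX)=97/6
iteration 6: select C,MNPQVX (d=97/6); attach at lengths (97/12, 11/4); label the merged cluster CMNPQVX
final tree: (C:97/12,(((M:1/2,N:1/2):2,X:5/2):17/6,((P:1,Q:1):13/4,V:17/4):13/12):11/4)
total length: 119/4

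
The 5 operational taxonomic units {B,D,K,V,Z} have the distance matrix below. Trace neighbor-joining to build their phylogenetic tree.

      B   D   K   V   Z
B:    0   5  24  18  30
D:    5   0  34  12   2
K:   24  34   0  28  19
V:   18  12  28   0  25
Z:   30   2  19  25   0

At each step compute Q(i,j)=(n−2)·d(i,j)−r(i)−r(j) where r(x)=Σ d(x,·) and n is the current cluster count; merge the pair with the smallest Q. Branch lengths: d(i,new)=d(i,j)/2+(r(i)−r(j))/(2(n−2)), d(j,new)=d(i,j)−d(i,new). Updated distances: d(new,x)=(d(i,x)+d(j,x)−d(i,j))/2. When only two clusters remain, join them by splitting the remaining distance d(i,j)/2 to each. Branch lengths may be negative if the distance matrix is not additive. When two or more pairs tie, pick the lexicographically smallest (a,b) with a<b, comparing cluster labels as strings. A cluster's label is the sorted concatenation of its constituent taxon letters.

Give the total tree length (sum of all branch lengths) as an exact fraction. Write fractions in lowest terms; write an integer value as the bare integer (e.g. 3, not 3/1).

iteration 1: select K,Z (d=19, Q=-124); attach at lengths (43/3, 14/3); label the merged cluster KZ
  updated: d(B,KZ)=35/2, d(D,KZ)=17/2, d(KZ,V)=17
iteration 2: select B,D (d=5, Q=-56); attach at lengths (25/4, -5/4); label the merged cluster BD
  updated: d(BD,KZ)=21/2, d(BD,V)=25/2
iteration 3: select BD,KZ (d=21/2, Q=-40); attach at lengths (3, 15/2); label the merged cluster BDKZ
  updated: d(BDKZ,V)=19/2
iteration 4: select BDKZ,V (d=19/2); attach at lengths (19/4, 19/4); label the merged cluster BDKVZ
final tree: (((B:25/4,D:-5/4):3,(K:43/3,Z:14/3):15/2):19/4,V:19/4)
total length: 44

44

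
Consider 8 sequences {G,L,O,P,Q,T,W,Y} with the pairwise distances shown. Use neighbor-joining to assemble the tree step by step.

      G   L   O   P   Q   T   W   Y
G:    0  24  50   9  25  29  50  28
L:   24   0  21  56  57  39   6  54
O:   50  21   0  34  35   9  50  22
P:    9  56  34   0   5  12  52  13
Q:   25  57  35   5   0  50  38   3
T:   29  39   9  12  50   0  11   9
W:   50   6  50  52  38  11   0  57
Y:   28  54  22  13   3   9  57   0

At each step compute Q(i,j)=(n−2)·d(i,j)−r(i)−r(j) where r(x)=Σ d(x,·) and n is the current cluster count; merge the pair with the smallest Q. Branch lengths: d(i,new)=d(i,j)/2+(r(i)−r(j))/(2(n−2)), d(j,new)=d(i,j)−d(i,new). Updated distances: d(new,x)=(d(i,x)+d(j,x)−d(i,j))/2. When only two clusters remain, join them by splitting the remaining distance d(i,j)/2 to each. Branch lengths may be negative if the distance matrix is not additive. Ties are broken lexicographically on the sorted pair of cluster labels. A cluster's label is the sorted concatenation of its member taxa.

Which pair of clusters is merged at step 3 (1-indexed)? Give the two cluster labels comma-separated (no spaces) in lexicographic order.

G,P

iteration 1: select L,W (d=6, Q=-485); attach at lengths (29/12, 43/12); label the merged cluster LW
  updated: d(G,LW)=34, d(LW,O)=65/2, d(LW,P)=51, d(LW,Q)=89/2, d(LW,T)=22, d(LW,Y)=105/2
iteration 2: select Q,Y (d=3, Q=-275); attach at lengths (5, -2); label the merged cluster QY
  updated: d(G,QY)=25, d(LW,QY)=47, d(O,QY)=27, d(P,QY)=15/2, d(QY,T)=28
iteration 3: select G,P (d=9, Q=-449/2); attach at lengths (139/16, 5/16); label the merged cluster GP
  updated: d(GP,LW)=38, d(GP,O)=75/2, d(GP,QY)=47/4, d(GP,T)=16
iteration 4: select GP,QY (d=47/4, Q=-727/4); attach at lengths (33/8, 61/8); label the merged cluster GPQY
  updated: d(GPQY,LW)=293/8, d(GPQY,O)=211/8, d(GPQY,T)=129/8
iteration 5: select GPQY,LW (d=293/8, Q=-97); attach at lengths (245/16, 341/16); label the merged cluster GLPQWY
  updated: d(GLPQWY,O)=89/8, d(GLPQWY,T)=3/4
iteration 6: select GLPQWY,O (d=89/8, Q=-167/8); attach at lengths (23/16, 155/16); label the merged cluster GLOPQWY
  updated: d(GLOPQWY,T)=-11/16
iteration 7: select GLOPQWY,T (d=-11/16); attach at lengths (-11/32, -11/32); label the merged cluster GLOPQTWY
final tree: (((((G:139/16,P:5/16):33/8,(Q:5,Y:-2):61/8):245/16,(L:29/12,W:43/12):341/16):23/16,O:155/16):-11/32,T:-11/32)
total length: 1229/16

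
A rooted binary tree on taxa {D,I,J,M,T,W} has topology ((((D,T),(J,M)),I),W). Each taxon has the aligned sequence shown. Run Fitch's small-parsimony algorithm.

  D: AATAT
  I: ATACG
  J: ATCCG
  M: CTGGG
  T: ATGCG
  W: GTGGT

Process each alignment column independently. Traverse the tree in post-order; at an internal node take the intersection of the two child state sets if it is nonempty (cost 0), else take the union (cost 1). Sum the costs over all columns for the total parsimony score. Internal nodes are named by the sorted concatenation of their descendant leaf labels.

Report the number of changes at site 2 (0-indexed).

3

[col 0] DT: children D:{A}, T:{A} ∩→ {A}; cost 0
[col 0] JM: children J:{A}, M:{C} ∪→ {A,C}; cost 1
[col 0] DJMT: children DT:{A}, JM:{A,C} ∩→ {A}; cost 0
[col 0] DIJMT: children DJMT:{A}, I:{A} ∩→ {A}; cost 0
[col 0] DIJMTW: children DIJMT:{A}, W:{G} ∪→ {A,G}; cost 1
[col 1] DT: children D:{A}, T:{T} ∪→ {A,T}; cost 1
[col 1] JM: children J:{T}, M:{T} ∩→ {T}; cost 0
[col 1] DJMT: children DT:{A,T}, JM:{T} ∩→ {T}; cost 0
[col 1] DIJMT: children DJMT:{T}, I:{T} ∩→ {T}; cost 0
[col 1] DIJMTW: children DIJMT:{T}, W:{T} ∩→ {T}; cost 0
[col 2] DT: children D:{T}, T:{G} ∪→ {G,T}; cost 1
[col 2] JM: children J:{C}, M:{G} ∪→ {C,G}; cost 1
[col 2] DJMT: children DT:{G,T}, JM:{C,G} ∩→ {G}; cost 0
[col 2] DIJMT: children DJMT:{G}, I:{A} ∪→ {A,G}; cost 1
[col 2] DIJMTW: children DIJMT:{A,G}, W:{G} ∩→ {G}; cost 0
[col 3] DT: children D:{A}, T:{C} ∪→ {A,C}; cost 1
[col 3] JM: children J:{C}, M:{G} ∪→ {C,G}; cost 1
[col 3] DJMT: children DT:{A,C}, JM:{C,G} ∩→ {C}; cost 0
[col 3] DIJMT: children DJMT:{C}, I:{C} ∩→ {C}; cost 0
[col 3] DIJMTW: children DIJMT:{C}, W:{G} ∪→ {C,G}; cost 1
[col 4] DT: children D:{T}, T:{G} ∪→ {G,T}; cost 1
[col 4] JM: children J:{G}, M:{G} ∩→ {G}; cost 0
[col 4] DJMT: children DT:{G,T}, JM:{G} ∩→ {G}; cost 0
[col 4] DIJMT: children DJMT:{G}, I:{G} ∩→ {G}; cost 0
[col 4] DIJMTW: children DIJMT:{G}, W:{T} ∪→ {G,T}; cost 1
per-site changes: [2, 1, 3, 3, 2]; total = 11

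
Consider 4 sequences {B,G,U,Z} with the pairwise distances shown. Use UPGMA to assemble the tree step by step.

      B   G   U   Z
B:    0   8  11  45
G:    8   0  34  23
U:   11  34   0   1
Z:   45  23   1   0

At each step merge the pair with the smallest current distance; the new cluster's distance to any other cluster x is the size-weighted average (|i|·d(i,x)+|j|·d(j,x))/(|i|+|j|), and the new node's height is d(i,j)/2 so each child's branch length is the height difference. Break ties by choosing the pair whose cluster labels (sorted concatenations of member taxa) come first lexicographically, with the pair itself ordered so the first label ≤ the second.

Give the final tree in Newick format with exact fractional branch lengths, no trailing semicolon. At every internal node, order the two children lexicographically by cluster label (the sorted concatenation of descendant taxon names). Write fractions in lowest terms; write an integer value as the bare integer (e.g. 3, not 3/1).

((B:4,G:4):81/8,(U:1/2,Z:1/2):109/8)

iteration 1: select U,Z (d=1); attach at lengths (1/2, 1/2); label the merged cluster UZ
  updated: d(B,UZ)=28, d(G,UZ)=57/2
iteration 2: select B,G (d=8); attach at lengths (4, 4); label the merged cluster BG
  updated: d(BG,UZ)=113/4
iteration 3: select BG,UZ (d=113/4); attach at lengths (81/8, 109/8); label the merged cluster BGUZ
final tree: ((B:4,G:4):81/8,(U:1/2,Z:1/2):109/8)
total length: 131/4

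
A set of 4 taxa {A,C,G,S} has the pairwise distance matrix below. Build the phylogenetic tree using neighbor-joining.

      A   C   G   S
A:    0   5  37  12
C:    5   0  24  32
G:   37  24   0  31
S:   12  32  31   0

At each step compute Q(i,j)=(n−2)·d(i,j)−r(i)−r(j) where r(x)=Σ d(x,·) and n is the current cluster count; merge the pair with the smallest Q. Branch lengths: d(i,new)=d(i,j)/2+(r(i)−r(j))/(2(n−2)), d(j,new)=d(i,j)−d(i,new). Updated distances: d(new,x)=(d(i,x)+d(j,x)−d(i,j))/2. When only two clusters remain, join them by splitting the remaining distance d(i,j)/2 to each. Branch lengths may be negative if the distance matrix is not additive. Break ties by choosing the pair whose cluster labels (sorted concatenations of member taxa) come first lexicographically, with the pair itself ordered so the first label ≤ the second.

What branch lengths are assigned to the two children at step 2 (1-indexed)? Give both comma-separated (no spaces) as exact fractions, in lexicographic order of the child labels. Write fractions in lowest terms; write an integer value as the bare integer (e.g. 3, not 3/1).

iteration 1: select A,C (d=5, Q=-105); attach at lengths (3/4, 17/4); label the merged cluster AC
  updated: d(AC,G)=28, d(AC,S)=39/2
iteration 2: select AC,G (d=28, Q=-157/2); attach at lengths (33/4, 79/4); label the merged cluster ACG
  updated: d(ACG,S)=45/4
iteration 3: select ACG,S (d=45/4); attach at lengths (45/8, 45/8); label the merged cluster ACGS
final tree: (((A:3/4,C:17/4):33/4,G:79/4):45/8,S:45/8)
total length: 177/4

33/4,79/4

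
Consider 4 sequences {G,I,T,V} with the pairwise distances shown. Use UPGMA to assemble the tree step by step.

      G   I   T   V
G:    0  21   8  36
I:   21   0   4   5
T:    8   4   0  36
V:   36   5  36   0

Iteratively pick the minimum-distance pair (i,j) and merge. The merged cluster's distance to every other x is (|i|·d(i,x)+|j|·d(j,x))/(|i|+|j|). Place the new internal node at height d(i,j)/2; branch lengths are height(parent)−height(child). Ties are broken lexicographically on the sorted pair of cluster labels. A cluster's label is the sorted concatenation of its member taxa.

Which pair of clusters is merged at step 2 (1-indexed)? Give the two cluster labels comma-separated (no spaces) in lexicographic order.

G,IT

step 1: merge (I,T) at d=4; branch lengths I→2, T→2; new cluster IT
  updated: d(G,IT)=29/2, d(IT,V)=41/2
step 2: merge (G,IT) at d=29/2; branch lengths G→29/4, IT→21/4; new cluster GIT
  updated: d(GIT,V)=77/3
step 3: merge (GIT,V) at d=77/3; branch lengths GIT→67/12, V→77/6; new cluster GITV
final tree: ((G:29/4,(I:2,T:2):21/4):67/12,V:77/6)
total length: 419/12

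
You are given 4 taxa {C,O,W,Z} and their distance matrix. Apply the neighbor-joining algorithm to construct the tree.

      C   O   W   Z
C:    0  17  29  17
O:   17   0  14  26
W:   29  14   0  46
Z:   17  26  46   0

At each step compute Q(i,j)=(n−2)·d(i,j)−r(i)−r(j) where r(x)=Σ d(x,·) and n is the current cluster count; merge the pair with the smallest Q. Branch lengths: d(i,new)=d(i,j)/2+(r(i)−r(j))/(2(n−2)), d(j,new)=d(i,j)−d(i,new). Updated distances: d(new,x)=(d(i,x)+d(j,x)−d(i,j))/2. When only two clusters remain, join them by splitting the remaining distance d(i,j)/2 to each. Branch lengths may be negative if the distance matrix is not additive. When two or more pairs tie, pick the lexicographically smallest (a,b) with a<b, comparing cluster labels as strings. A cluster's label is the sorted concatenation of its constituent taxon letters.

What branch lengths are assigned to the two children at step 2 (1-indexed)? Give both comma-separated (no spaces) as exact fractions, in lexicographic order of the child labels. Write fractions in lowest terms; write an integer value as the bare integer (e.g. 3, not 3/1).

1. join C+Z (d=17, Q=-118) ⇒ CZ; edges |C|=2, |Z|=15
  updated: d(CZ,O)=13, d(CZ,W)=29
2. join CZ+O (d=13, Q=-56) ⇒ COZ; edges |CZ|=14, |O|=-1
  updated: d(COZ,W)=15
3. join COZ+W (d=15) ⇒ COWZ; edges |COZ|=15/2, |W|=15/2
final tree: (((C:2,Z:15):14,O:-1):15/2,W:15/2)
total length: 45

14,-1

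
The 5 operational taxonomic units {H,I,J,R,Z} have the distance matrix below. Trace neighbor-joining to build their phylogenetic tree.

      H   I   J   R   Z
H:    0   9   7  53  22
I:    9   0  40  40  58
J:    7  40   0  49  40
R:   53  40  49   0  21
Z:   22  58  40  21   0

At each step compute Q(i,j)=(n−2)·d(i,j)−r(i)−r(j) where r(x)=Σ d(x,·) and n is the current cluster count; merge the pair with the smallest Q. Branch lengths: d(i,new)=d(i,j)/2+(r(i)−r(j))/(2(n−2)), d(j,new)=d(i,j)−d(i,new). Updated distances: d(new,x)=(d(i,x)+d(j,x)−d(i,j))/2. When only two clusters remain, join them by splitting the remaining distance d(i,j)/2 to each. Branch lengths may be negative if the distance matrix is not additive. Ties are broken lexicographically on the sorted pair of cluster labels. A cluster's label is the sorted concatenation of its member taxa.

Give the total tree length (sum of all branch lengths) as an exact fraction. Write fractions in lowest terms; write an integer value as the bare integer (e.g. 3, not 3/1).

565/8

iteration 1: select R,Z (d=21, Q=-241); attach at lengths (85/6, 41/6); label the merged cluster RZ
  updated: d(H,RZ)=27, d(I,RZ)=77/2, d(J,RZ)=34
iteration 2: select H,I (d=9, Q=-225/2); attach at lengths (-53/8, 125/8); label the merged cluster HI
  updated: d(HI,J)=19, d(HI,RZ)=113/4
iteration 3: select HI,J (d=19, Q=-325/4); attach at lengths (53/8, 99/8); label the merged cluster HIJ
  updated: d(HIJ,RZ)=173/8
iteration 4: select HIJ,RZ (d=173/8); attach at lengths (173/16, 173/16); label the merged cluster HIJRZ
final tree: (((H:-53/8,I:125/8):53/8,J:99/8):173/16,(R:85/6,Z:41/6):173/16)
total length: 565/8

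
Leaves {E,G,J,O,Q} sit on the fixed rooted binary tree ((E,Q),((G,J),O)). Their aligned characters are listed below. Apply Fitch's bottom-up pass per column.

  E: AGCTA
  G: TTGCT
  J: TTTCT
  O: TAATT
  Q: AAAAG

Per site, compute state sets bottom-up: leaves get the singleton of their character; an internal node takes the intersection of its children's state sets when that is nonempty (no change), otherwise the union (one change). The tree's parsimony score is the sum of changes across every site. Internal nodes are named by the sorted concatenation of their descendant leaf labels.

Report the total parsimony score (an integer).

site 0, node EQ: E={A} ∩ Q={A} → {A} (+0)
site 0, node GJ: G={T} ∩ J={T} → {T} (+0)
site 0, node GJO: GJ={T} ∩ O={T} → {T} (+0)
site 0, node EGJOQ: EQ={A} ∪ GJO={T} → {A,T} (+1)
site 1, node EQ: E={G} ∪ Q={A} → {A,G} (+1)
site 1, node GJ: G={T} ∩ J={T} → {T} (+0)
site 1, node GJO: GJ={T} ∪ O={A} → {A,T} (+1)
site 1, node EGJOQ: EQ={A,G} ∩ GJO={A,T} → {A} (+0)
site 2, node EQ: E={C} ∪ Q={A} → {A,C} (+1)
site 2, node GJ: G={G} ∪ J={T} → {G,T} (+1)
site 2, node GJO: GJ={G,T} ∪ O={A} → {A,G,T} (+1)
site 2, node EGJOQ: EQ={A,C} ∩ GJO={A,G,T} → {A} (+0)
site 3, node EQ: E={T} ∪ Q={A} → {A,T} (+1)
site 3, node GJ: G={C} ∩ J={C} → {C} (+0)
site 3, node GJO: GJ={C} ∪ O={T} → {C,T} (+1)
site 3, node EGJOQ: EQ={A,T} ∩ GJO={C,T} → {T} (+0)
site 4, node EQ: E={A} ∪ Q={G} → {A,G} (+1)
site 4, node GJ: G={T} ∩ J={T} → {T} (+0)
site 4, node GJO: GJ={T} ∩ O={T} → {T} (+0)
site 4, node EGJOQ: EQ={A,G} ∪ GJO={T} → {A,G,T} (+1)
per-site changes: [1, 2, 3, 2, 2]; total = 10

10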